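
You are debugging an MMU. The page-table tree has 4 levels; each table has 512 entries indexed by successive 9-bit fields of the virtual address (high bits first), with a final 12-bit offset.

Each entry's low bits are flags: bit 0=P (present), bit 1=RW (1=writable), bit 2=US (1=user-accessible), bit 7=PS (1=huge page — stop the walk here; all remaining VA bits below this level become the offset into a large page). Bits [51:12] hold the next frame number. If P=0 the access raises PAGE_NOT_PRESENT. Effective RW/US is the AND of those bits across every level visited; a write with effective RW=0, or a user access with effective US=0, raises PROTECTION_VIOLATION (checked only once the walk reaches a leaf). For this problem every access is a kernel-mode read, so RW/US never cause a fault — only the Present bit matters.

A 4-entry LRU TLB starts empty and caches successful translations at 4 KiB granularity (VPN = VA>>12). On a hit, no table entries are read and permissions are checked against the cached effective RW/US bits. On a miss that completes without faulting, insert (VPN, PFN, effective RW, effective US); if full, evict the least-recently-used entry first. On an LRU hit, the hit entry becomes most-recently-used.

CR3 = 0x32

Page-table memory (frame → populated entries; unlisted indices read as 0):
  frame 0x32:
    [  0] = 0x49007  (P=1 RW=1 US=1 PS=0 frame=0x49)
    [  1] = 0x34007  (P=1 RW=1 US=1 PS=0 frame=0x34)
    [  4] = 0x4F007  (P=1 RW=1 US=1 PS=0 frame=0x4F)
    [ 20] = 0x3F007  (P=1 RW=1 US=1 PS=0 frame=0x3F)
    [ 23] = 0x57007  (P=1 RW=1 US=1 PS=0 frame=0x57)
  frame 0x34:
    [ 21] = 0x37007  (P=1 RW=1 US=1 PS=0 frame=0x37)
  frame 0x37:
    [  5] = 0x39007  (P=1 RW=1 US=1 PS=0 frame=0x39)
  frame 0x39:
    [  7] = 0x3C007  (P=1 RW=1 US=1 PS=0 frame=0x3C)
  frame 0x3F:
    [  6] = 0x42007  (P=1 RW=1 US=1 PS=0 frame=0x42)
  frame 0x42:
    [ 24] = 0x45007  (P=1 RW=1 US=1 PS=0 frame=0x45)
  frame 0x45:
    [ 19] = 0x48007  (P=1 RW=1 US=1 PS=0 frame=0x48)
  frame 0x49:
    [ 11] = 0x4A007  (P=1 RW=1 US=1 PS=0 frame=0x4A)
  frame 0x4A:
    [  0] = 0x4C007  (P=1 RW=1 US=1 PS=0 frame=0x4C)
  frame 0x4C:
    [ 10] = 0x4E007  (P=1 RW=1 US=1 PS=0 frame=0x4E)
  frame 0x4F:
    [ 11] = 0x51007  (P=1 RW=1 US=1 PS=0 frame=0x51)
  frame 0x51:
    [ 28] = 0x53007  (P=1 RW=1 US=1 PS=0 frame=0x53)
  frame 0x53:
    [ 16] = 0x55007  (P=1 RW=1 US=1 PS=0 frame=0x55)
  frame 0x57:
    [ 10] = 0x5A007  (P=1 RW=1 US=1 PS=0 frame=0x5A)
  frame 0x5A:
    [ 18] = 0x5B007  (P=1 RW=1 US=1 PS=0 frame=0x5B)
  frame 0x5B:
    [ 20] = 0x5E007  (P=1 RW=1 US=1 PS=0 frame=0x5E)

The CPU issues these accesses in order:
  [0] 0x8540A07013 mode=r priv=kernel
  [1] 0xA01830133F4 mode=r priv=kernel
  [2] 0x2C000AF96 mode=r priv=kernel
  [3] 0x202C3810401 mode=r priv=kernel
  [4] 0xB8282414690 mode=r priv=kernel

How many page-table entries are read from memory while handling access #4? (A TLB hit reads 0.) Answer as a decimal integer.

Per-access translation:
#0 VA=0x8540A07013 (r,kernel):
  L0: frame=0x32 idx=1 entry=0x34007 [P=1 RW=1 US=1 PS=0]
  L1: frame=0x34 idx=21 entry=0x37007 [P=1 RW=1 US=1 PS=0]
  L2: frame=0x37 idx=5 entry=0x39007 [P=1 RW=1 US=1 PS=0]
  L3: frame=0x39 idx=7 entry=0x3C007 [P=1 RW=1 US=1 PS=0]
  → PA=0x3C013  (4 entries read)
#1 VA=0xA01830133F4 (r,kernel):
  L0: frame=0x32 idx=20 entry=0x3F007 [P=1 RW=1 US=1 PS=0]
  L1: frame=0x3F idx=6 entry=0x42007 [P=1 RW=1 US=1 PS=0]
  L2: frame=0x42 idx=24 entry=0x45007 [P=1 RW=1 US=1 PS=0]
  L3: frame=0x45 idx=19 entry=0x48007 [P=1 RW=1 US=1 PS=0]
  → PA=0x483F4  (4 entries read)
#2 VA=0x2C000AF96 (r,kernel):
  L0: frame=0x32 idx=0 entry=0x49007 [P=1 RW=1 US=1 PS=0]
  L1: frame=0x49 idx=11 entry=0x4A007 [P=1 RW=1 US=1 PS=0]
  L2: frame=0x4A idx=0 entry=0x4C007 [P=1 RW=1 US=1 PS=0]
  L3: frame=0x4C idx=10 entry=0x4E007 [P=1 RW=1 US=1 PS=0]
  → PA=0x4EF96  (4 entries read)
#3 VA=0x202C3810401 (r,kernel):
  L0: frame=0x32 idx=4 entry=0x4F007 [P=1 RW=1 US=1 PS=0]
  L1: frame=0x4F idx=11 entry=0x51007 [P=1 RW=1 US=1 PS=0]
  L2: frame=0x51 idx=28 entry=0x53007 [P=1 RW=1 US=1 PS=0]
  L3: frame=0x53 idx=16 entry=0x55007 [P=1 RW=1 US=1 PS=0]
  → PA=0x55401  (4 entries read)
#4 VA=0xB8282414690 (r,kernel):
  L0: frame=0x32 idx=23 entry=0x57007 [P=1 RW=1 US=1 PS=0]
  L1: frame=0x57 idx=10 entry=0x5A007 [P=1 RW=1 US=1 PS=0]
  L2: frame=0x5A idx=18 entry=0x5B007 [P=1 RW=1 US=1 PS=0]
  L3: frame=0x5B idx=20 entry=0x5E007 [P=1 RW=1 US=1 PS=0]
  → PA=0x5E690  (4 entries read)

Entries read for #4: 4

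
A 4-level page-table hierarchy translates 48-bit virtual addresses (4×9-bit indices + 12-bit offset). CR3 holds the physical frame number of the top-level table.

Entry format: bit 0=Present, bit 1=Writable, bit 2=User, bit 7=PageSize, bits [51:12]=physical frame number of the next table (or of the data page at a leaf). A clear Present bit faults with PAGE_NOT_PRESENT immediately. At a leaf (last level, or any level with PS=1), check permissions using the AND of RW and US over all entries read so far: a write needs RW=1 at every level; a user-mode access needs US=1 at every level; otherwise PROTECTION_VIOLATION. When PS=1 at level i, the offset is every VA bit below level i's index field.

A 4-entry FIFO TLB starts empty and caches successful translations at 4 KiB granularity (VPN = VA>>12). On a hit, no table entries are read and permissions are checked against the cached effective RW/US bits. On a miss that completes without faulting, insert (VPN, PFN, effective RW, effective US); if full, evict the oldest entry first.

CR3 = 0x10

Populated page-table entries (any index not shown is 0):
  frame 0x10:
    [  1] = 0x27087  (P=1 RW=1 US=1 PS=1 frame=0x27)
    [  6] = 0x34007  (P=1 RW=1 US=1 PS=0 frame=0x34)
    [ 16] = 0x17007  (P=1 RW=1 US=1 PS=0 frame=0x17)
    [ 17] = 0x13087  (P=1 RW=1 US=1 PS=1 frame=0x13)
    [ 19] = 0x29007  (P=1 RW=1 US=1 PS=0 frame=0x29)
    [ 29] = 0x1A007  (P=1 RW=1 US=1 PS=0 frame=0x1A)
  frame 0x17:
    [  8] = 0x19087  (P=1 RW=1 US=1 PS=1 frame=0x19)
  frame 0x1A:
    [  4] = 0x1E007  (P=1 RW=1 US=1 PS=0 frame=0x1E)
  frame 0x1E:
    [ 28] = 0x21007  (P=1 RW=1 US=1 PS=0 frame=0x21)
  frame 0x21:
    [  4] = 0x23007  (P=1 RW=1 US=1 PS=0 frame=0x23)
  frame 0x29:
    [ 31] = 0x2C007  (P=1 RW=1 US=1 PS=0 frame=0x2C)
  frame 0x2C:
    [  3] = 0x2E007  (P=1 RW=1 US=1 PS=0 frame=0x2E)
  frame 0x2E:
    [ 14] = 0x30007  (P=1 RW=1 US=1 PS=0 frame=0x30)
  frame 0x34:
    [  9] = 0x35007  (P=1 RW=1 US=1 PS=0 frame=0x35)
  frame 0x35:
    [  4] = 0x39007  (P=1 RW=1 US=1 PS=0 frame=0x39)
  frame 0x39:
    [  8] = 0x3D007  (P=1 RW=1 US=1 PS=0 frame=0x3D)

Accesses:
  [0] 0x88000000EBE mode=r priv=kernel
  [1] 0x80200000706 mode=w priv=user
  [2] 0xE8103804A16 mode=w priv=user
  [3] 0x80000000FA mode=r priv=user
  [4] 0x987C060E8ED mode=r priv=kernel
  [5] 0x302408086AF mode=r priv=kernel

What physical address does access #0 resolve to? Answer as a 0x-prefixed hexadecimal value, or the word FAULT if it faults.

Per-access translation:
#0 VA=0x88000000EBE (r,kernel):
  lvl0: tbl 0x10, slot 17 ⇒ 0x13087 (P1/RW1/US1/PS1)
  → PA=0x13EBE (huge @L0)  (1 entries read)
#1 VA=0x80200000706 (w,user):
  lvl0: tbl 0x10, slot 16 ⇒ 0x17007 (P1/RW1/US1/PS0)
  lvl1: tbl 0x17, slot 8 ⇒ 0x19087 (P1/RW1/US1/PS1)
  → PA=0x19706 (huge @L1)  (2 entries read)
#2 VA=0xE8103804A16 (w,user):
  lvl0: tbl 0x10, slot 29 ⇒ 0x1A007 (P1/RW1/US1/PS0)
  lvl1: tbl 0x1A, slot 4 ⇒ 0x1E007 (P1/RW1/US1/PS0)
  lvl2: tbl 0x1E, slot 28 ⇒ 0x21007 (P1/RW1/US1/PS0)
  lvl3: tbl 0x21, slot 4 ⇒ 0x23007 (P1/RW1/US1/PS0)
  → PA=0x23A16  (4 entries read)
#3 VA=0x80000000FA (r,user):
  lvl0: tbl 0x10, slot 1 ⇒ 0x27087 (P1/RW1/US1/PS1)
  → PA=0x270FA (huge @L0)  (1 entries read)
#4 VA=0x987C060E8ED (r,kernel):
  lvl0: tbl 0x10, slot 19 ⇒ 0x29007 (P1/RW1/US1/PS0)
  lvl1: tbl 0x29, slot 31 ⇒ 0x2C007 (P1/RW1/US1/PS0)
  lvl2: tbl 0x2C, slot 3 ⇒ 0x2E007 (P1/RW1/US1/PS0)
  lvl3: tbl 0x2E, slot 14 ⇒ 0x30007 (P1/RW1/US1/PS0)
  → PA=0x308ED  (4 entries read)
#5 VA=0x302408086AF (r,kernel):
  lvl0: tbl 0x10, slot 6 ⇒ 0x34007 (P1/RW1/US1/PS0)
  lvl1: tbl 0x34, slot 9 ⇒ 0x35007 (P1/RW1/US1/PS0)
  lvl2: tbl 0x35, slot 4 ⇒ 0x39007 (P1/RW1/US1/PS0)
  lvl3: tbl 0x39, slot 8 ⇒ 0x3D007 (P1/RW1/US1/PS0)
  → PA=0x3D6AF  (4 entries read)

Access #0 PA: 0x13EBE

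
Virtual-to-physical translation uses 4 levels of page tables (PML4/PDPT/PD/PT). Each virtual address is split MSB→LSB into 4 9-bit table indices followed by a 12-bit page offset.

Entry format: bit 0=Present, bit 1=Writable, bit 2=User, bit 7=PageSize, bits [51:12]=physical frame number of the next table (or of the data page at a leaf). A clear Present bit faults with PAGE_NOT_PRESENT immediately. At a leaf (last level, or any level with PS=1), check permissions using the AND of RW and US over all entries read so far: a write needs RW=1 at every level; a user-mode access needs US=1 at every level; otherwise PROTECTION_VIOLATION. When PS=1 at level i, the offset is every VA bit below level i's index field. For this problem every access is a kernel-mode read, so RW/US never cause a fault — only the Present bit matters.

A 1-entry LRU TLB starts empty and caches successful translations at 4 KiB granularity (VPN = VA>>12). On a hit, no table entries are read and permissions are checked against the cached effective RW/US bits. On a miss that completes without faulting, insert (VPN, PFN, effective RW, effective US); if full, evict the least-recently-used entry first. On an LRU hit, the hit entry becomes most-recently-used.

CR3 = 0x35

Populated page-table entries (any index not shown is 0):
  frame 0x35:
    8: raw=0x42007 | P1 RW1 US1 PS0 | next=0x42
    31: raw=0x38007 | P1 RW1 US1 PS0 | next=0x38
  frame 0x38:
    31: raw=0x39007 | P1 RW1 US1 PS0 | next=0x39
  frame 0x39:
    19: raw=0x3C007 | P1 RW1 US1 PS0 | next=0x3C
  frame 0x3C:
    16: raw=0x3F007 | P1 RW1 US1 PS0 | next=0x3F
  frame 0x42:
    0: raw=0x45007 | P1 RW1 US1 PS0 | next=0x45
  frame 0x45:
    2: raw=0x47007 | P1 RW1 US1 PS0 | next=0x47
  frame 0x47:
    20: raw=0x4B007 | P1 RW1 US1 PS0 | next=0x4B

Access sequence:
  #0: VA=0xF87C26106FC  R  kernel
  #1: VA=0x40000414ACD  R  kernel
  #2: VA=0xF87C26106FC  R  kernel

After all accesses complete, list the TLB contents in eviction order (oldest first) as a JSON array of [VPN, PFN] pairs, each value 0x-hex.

Walk each access:
#0 VA=0xF87C26106FC (r,kernel):
  L0 @0x35[31] → 0x38007  P=1,RW=1,US=1,PS=0
  L1 @0x38[31] → 0x39007  P=1,RW=1,US=1,PS=0
  L2 @0x39[19] → 0x3C007  P=1,RW=1,US=1,PS=0
  L3 @0x3C[16] → 0x3F007  P=1,RW=1,US=1,PS=0
  ✓ 0x3F6FC  — 4 lookups
#1 VA=0x40000414ACD (r,kernel):
  L0 @0x35[8] → 0x42007  P=1,RW=1,US=1,PS=0
  L1 @0x42[0] → 0x45007  P=1,RW=1,US=1,PS=0
  L2 @0x45[2] → 0x47007  P=1,RW=1,US=1,PS=0
  L3 @0x47[20] → 0x4B007  P=1,RW=1,US=1,PS=0
  ✓ 0x4BACD  — 4 lookups
#2 VA=0xF87C26106FC (r,kernel):
  L0 @0x35[31] → 0x38007  P=1,RW=1,US=1,PS=0
  L1 @0x38[31] → 0x39007  P=1,RW=1,US=1,PS=0
  L2 @0x39[19] → 0x3C007  P=1,RW=1,US=1,PS=0
  L3 @0x3C[16] → 0x3F007  P=1,RW=1,US=1,PS=0
  ✓ 0x3F6FC  — 4 lookups

TLB: [["0xF87C2610", "0x3F"]]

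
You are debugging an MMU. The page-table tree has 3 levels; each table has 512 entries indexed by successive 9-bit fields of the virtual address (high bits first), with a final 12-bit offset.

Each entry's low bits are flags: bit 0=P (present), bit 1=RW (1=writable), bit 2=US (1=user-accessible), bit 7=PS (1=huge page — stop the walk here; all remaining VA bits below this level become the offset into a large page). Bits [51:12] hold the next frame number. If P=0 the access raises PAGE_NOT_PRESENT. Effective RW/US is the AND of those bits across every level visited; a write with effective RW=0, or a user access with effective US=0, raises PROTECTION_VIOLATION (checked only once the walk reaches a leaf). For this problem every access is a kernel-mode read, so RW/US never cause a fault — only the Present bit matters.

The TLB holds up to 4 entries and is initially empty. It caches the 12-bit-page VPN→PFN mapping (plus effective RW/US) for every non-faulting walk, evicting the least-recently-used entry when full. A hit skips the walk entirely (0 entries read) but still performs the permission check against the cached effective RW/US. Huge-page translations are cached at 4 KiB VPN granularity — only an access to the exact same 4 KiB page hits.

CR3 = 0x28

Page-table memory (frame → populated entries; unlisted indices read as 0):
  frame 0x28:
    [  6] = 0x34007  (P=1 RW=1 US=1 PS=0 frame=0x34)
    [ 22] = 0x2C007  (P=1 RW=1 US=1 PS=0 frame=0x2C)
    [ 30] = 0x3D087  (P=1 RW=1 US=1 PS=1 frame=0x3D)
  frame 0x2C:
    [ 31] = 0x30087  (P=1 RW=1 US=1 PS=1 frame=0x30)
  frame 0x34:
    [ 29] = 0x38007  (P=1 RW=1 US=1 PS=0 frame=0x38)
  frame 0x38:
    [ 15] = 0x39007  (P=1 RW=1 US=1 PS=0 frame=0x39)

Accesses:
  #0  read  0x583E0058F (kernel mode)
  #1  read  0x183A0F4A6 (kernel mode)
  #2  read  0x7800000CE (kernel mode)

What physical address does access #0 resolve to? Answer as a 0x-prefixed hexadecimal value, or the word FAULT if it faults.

Trace:
#0 VA=0x583E0058F (r,kernel):
  L0 @0x28[22] → 0x2C007  P=1,RW=1,US=1,PS=0
  L1 @0x2C[31] → 0x30087  P=1,RW=1,US=1,PS=1
  → PA=0x3058F (huge @L1)  (2 entries read)
#1 VA=0x183A0F4A6 (r,kernel):
  L0 @0x28[6] → 0x34007  P=1,RW=1,US=1,PS=0
  L1 @0x34[29] → 0x38007  P=1,RW=1,US=1,PS=0
  L2 @0x38[15] → 0x39007  P=1,RW=1,US=1,PS=0
  → PA=0x394A6  (3 entries read)
#2 VA=0x7800000CE (r,kernel):
  L0 @0x28[30] → 0x3D087  P=1,RW=1,US=1,PS=1
  → PA=0x3D0CE (huge @L0)  (1 entries read)

Access #0 PA: 0x3058F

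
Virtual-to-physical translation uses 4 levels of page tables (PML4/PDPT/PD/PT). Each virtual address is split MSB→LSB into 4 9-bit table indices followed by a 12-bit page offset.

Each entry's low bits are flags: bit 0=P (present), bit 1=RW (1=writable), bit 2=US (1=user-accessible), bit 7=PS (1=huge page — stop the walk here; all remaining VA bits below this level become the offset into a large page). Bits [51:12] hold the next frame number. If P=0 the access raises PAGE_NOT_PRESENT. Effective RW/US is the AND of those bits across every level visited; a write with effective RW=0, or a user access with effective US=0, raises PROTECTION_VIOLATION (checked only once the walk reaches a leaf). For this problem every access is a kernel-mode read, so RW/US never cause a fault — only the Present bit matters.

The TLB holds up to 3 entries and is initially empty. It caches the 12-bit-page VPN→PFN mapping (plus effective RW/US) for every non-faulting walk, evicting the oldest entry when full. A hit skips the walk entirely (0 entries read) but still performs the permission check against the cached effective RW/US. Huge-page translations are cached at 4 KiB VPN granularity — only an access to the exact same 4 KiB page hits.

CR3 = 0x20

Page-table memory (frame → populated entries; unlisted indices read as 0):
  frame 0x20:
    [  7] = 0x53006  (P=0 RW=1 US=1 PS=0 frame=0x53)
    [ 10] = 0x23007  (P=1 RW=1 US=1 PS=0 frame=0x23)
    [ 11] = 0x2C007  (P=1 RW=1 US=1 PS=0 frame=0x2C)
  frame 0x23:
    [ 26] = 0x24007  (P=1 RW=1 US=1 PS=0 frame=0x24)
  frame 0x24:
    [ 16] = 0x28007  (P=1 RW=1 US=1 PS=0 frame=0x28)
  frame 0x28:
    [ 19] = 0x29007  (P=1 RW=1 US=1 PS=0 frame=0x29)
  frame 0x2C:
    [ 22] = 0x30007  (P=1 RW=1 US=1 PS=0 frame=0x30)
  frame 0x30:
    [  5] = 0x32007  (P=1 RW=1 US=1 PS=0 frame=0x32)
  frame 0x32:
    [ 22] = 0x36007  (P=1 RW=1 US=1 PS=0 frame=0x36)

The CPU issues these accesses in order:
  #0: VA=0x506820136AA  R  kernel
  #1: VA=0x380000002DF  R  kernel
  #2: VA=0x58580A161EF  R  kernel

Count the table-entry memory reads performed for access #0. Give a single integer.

Walk each access:
#0 VA=0x506820136AA (r,kernel):
  L0: frame=0x20 idx=10 entry=0x23007 [P=1 RW=1 US=1 PS=0]
  L1: frame=0x23 idx=26 entry=0x24007 [P=1 RW=1 US=1 PS=0]
  L2: frame=0x24 idx=16 entry=0x28007 [P=1 RW=1 US=1 PS=0]
  L3: frame=0x28 idx=19 entry=0x29007 [P=1 RW=1 US=1 PS=0]
  ⇒ phys 0x296AA  [4 reads]
#1 VA=0x380000002DF (r,kernel):
  L0: frame=0x20 idx=7 entry=0x53006 [P=0 RW=1 US=1 PS=0]
  → PAGE_NOT_PRESENT  (1 entries read)
#2 VA=0x58580A161EF (r,kernel):
  L0: frame=0x20 idx=11 entry=0x2C007 [P=1 RW=1 US=1 PS=0]
  L1: frame=0x2C idx=22 entry=0x30007 [P=1 RW=1 US=1 PS=0]
  L2: frame=0x30 idx=5 entry=0x32007 [P=1 RW=1 US=1 PS=0]
  L3: frame=0x32 idx=22 entry=0x36007 [P=1 RW=1 US=1 PS=0]
  ⇒ phys 0x361EF  [4 reads]

Entries read for #0: 4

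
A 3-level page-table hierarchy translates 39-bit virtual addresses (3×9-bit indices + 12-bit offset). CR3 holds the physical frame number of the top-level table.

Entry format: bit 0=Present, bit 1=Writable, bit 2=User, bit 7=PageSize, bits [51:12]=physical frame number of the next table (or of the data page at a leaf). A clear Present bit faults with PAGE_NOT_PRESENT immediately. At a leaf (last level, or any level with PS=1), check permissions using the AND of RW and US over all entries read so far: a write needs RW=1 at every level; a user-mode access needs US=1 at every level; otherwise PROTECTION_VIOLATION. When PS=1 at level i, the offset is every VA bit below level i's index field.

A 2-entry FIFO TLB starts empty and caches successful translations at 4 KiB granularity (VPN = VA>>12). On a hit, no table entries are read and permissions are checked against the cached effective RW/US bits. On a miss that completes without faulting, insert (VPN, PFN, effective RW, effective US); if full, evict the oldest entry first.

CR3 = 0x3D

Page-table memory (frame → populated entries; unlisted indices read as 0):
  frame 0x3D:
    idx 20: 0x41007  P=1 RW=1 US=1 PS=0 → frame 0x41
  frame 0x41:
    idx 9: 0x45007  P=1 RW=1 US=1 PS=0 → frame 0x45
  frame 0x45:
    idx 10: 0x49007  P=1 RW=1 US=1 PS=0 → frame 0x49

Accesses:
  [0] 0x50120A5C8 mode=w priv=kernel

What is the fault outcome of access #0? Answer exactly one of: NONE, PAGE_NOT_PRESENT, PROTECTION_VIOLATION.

Walk each access:
#0 VA=0x50120A5C8 (w,kernel):
  L0 @0x3D[20] → 0x41007  P=1,RW=1,US=1,PS=0
  L1 @0x41[9] → 0x45007  P=1,RW=1,US=1,PS=0
  L2 @0x45[10] → 0x49007  P=1,RW=1,US=1,PS=0
  ⇒ phys 0x495C8  [3 reads]

Access #0 fault: NONE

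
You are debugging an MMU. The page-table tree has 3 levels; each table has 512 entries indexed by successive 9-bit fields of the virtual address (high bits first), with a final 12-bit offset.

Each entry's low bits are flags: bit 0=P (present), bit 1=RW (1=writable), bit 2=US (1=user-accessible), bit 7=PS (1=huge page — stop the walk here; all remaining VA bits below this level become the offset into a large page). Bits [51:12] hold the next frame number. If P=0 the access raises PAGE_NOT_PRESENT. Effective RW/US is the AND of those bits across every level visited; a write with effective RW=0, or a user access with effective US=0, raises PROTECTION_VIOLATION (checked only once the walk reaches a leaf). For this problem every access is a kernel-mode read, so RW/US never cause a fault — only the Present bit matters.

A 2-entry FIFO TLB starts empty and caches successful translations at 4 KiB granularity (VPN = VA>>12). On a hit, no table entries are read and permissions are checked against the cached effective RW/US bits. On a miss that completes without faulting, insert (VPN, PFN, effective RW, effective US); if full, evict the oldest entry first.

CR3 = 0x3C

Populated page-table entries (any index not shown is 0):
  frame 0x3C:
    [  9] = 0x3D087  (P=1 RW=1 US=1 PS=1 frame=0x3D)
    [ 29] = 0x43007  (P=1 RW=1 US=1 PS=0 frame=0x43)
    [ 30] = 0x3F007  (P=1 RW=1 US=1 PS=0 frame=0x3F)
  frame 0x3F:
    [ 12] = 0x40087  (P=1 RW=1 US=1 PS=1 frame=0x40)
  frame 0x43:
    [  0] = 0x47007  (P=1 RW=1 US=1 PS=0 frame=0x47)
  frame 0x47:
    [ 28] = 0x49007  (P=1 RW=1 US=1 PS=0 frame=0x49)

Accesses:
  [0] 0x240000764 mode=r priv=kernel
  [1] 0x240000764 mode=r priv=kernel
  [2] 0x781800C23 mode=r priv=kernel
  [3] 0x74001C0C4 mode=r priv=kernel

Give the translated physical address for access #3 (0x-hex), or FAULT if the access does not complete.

Walk each access:
#0 VA=0x240000764 (r,kernel):
  [0] read 0x3C idx=9: raw=0x3D087 flags P=1 W=1 U=1 S=1
  ✓ 0x3D764 (huge @L0)  — 1 lookups
#1 VA=0x240000764 (r,kernel):
  TLB hit vpn=0x240000 → PA=0x3D764
#2 VA=0x781800C23 (r,kernel):
  [0] read 0x3C idx=30: raw=0x3F007 flags P=1 W=1 U=1 S=0
  [1] read 0x3F idx=12: raw=0x40087 flags P=1 W=1 U=1 S=1
  ✓ 0x40C23 (huge @L1)  — 2 lookups
#3 VA=0x74001C0C4 (r,kernel):
  [0] read 0x3C idx=29: raw=0x43007 flags P=1 W=1 U=1 S=0
  [1] read 0x43 idx=0: raw=0x47007 flags P=1 W=1 U=1 S=0
  [2] read 0x47 idx=28: raw=0x49007 flags P=1 W=1 U=1 S=0
  ✓ 0x490C4  — 3 lookups

Access #3 PA: 0x490C4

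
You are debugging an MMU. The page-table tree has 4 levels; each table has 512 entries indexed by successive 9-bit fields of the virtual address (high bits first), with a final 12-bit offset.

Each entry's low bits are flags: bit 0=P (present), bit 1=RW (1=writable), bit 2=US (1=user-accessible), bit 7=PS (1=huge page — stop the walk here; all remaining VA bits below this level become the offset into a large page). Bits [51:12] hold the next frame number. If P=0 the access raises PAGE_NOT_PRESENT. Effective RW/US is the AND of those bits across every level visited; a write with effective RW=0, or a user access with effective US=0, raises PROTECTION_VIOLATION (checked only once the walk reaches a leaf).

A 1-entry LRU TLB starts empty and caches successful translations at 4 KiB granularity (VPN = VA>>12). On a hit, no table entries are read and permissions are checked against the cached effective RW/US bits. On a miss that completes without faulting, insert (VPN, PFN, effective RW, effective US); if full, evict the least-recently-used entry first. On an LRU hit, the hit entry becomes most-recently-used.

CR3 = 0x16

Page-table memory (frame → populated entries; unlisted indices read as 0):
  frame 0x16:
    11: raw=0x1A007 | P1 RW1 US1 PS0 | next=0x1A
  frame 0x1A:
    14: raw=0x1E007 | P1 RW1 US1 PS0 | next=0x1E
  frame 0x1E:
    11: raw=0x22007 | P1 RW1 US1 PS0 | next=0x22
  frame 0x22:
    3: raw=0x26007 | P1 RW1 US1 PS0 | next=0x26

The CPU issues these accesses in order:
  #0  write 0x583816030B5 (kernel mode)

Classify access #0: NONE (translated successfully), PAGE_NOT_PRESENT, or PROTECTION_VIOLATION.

Walk each access:
#0 VA=0x583816030B5 (w,kernel):
  L0: frame=0x16 idx=11 entry=0x1A007 [P=1 RW=1 US=1 PS=0]
  L1: frame=0x1A idx=14 entry=0x1E007 [P=1 RW=1 US=1 PS=0]
  L2: frame=0x1E idx=11 entry=0x22007 [P=1 RW=1 US=1 PS=0]
  L3: frame=0x22 idx=3 entry=0x26007 [P=1 RW=1 US=1 PS=0]
  → PA=0x260B5  (4 entries read)

Access #0 fault: NONE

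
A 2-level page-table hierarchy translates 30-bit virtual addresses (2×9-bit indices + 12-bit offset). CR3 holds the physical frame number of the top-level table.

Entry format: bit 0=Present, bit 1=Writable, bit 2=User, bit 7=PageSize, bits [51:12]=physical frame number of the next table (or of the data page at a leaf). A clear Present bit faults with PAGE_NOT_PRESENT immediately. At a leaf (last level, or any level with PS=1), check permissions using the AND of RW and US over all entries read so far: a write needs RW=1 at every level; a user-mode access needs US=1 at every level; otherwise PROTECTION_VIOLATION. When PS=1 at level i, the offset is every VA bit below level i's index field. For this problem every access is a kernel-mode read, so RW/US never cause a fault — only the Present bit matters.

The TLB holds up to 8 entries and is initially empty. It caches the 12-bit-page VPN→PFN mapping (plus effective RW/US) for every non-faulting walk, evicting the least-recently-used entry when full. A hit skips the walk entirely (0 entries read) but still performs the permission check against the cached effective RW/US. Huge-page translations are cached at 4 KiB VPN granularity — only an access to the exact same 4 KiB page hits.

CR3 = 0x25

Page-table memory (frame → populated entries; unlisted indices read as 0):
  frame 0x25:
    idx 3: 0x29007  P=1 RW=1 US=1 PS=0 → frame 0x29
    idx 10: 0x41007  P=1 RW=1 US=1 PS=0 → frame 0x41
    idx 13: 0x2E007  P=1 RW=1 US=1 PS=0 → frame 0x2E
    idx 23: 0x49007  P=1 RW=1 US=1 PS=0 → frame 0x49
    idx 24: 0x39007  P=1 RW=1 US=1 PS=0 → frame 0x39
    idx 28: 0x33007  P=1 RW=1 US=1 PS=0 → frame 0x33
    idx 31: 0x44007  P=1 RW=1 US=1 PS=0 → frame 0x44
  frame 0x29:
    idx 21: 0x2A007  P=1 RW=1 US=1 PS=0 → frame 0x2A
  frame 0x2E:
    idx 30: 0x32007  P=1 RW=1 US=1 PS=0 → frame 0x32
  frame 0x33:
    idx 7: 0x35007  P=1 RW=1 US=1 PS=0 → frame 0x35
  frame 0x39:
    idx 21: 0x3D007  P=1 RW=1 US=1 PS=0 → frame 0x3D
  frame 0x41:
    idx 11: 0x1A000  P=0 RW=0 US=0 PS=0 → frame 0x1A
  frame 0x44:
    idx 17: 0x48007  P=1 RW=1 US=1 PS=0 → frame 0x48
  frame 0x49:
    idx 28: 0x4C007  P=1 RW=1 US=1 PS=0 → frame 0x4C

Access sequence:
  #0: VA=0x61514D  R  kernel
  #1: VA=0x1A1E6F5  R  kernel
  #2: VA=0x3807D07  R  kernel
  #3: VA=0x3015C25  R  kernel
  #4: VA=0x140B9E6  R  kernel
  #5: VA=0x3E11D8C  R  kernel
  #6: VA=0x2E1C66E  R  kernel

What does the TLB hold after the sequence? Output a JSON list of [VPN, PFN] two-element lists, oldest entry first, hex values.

Per-access translation:
#0 VA=0x61514D (r,kernel):
  lvl0: tbl 0x25, slot 3 ⇒ 0x29007 (P1/RW1/US1/PS0)
  lvl1: tbl 0x29, slot 21 ⇒ 0x2A007 (P1/RW1/US1/PS0)
  ⇒ phys 0x2A14D  [2 reads]
#1 VA=0x1A1E6F5 (r,kernel):
  lvl0: tbl 0x25, slot 13 ⇒ 0x2E007 (P1/RW1/US1/PS0)
  lvl1: tbl 0x2E, slot 30 ⇒ 0x32007 (P1/RW1/US1/PS0)
  ⇒ phys 0x326F5  [2 reads]
#2 VA=0x3807D07 (r,kernel):
  lvl0: tbl 0x25, slot 28 ⇒ 0x33007 (P1/RW1/US1/PS0)
  lvl1: tbl 0x33, slot 7 ⇒ 0x35007 (P1/RW1/US1/PS0)
  ⇒ phys 0x35D07  [2 reads]
#3 VA=0x3015C25 (r,kernel):
  lvl0: tbl 0x25, slot 24 ⇒ 0x39007 (P1/RW1/US1/PS0)
  lvl1: tbl 0x39, slot 21 ⇒ 0x3D007 (P1/RW1/US1/PS0)
  ⇒ phys 0x3DC25  [2 reads]
#4 VA=0x140B9E6 (r,kernel):
  lvl0: tbl 0x25, slot 10 ⇒ 0x41007 (P1/RW1/US1/PS0)
  lvl1: tbl 0x41, slot 11 ⇒ 0x1A000 (P0/RW0/US0/PS0)
  → PAGE_NOT_PRESENT  (2 entries read)
#5 VA=0x3E11D8C (r,kernel):
  lvl0: tbl 0x25, slot 31 ⇒ 0x44007 (P1/RW1/US1/PS0)
  lvl1: tbl 0x44, slot 17 ⇒ 0x48007 (P1/RW1/US1/PS0)
  ⇒ phys 0x48D8C  [2 reads]
#6 VA=0x2E1C66E (r,kernel):
  lvl0: tbl 0x25, slot 23 ⇒ 0x49007 (P1/RW1/US1/PS0)
  lvl1: tbl 0x49, slot 28 ⇒ 0x4C007 (P1/RW1/US1/PS0)
  ⇒ phys 0x4C66E  [2 reads]

TLB: [["0x615", "0x2A"], ["0x1A1E", "0x32"], ["0x3807", "0x35"], ["0x3015", "0x3D"], ["0x3E11", "0x48"], ["0x2E1C", "0x4C"]]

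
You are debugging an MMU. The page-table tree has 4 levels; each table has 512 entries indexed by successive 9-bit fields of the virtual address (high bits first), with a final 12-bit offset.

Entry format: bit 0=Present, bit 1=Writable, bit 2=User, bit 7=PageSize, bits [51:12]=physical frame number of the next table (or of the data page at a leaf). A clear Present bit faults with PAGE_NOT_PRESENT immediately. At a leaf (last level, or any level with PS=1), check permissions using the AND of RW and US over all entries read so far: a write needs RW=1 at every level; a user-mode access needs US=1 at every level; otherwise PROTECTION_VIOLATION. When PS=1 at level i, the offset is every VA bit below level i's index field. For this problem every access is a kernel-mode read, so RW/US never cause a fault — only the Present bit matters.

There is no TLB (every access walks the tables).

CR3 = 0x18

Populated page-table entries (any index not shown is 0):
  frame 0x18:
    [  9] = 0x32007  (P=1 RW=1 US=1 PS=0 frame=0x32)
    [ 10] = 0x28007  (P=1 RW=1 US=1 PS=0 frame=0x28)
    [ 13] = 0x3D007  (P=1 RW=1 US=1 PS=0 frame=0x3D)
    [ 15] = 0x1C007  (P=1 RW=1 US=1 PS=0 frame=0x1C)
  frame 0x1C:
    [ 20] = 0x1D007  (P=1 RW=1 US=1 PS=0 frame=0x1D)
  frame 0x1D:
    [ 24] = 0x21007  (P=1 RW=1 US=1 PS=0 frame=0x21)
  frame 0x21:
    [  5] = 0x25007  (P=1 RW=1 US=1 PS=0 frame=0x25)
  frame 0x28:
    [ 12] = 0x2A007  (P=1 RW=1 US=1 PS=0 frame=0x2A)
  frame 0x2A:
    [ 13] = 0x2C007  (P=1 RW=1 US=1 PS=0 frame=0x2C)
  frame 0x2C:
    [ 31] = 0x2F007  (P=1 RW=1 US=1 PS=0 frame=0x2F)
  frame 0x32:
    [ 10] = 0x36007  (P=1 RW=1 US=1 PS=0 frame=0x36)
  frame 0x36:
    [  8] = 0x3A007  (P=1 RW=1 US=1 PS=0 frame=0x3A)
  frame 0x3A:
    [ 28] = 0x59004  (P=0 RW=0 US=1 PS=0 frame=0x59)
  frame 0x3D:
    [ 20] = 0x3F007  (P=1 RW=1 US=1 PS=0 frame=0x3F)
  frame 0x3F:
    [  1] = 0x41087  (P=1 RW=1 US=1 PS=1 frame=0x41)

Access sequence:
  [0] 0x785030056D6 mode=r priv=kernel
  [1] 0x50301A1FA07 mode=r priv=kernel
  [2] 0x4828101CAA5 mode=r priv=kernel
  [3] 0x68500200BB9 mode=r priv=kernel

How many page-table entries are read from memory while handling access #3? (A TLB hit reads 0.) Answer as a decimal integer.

Trace:
#0 VA=0x785030056D6 (r,kernel):
  L0: frame=0x18 idx=15 entry=0x1C007 [P=1 RW=1 US=1 PS=0]
  L1: frame=0x1C idx=20 entry=0x1D007 [P=1 RW=1 US=1 PS=0]
  L2: frame=0x1D idx=24 entry=0x21007 [P=1 RW=1 US=1 PS=0]
  L3: frame=0x21 idx=5 entry=0x25007 [P=1 RW=1 US=1 PS=0]
  → PA=0x256D6  (4 entries read)
#1 VA=0x50301A1FA07 (r,kernel):
  L0: frame=0x18 idx=10 entry=0x28007 [P=1 RW=1 US=1 PS=0]
  L1: frame=0x28 idx=12 entry=0x2A007 [P=1 RW=1 US=1 PS=0]
  L2: frame=0x2A idx=13 entry=0x2C007 [P=1 RW=1 US=1 PS=0]
  L3: frame=0x2C idx=31 entry=0x2F007 [P=1 RW=1 US=1 PS=0]
  → PA=0x2FA07  (4 entries read)
#2 VA=0x4828101CAA5 (r,kernel):
  L0: frame=0x18 idx=9 entry=0x32007 [P=1 RW=1 US=1 PS=0]
  L1: frame=0x32 idx=10 entry=0x36007 [P=1 RW=1 US=1 PS=0]
  L2: frame=0x36 idx=8 entry=0x3A007 [P=1 RW=1 US=1 PS=0]
  L3: frame=0x3A idx=28 entry=0x59004 [P=0 RW=0 US=1 PS=0]
  ✗ PAGE_NOT_PRESENT  [4 reads]
#3 VA=0x68500200BB9 (r,kernel):
  L0: frame=0x18 idx=13 entry=0x3D007 [P=1 RW=1 US=1 PS=0]
  L1: frame=0x3D idx=20 entry=0x3F007 [P=1 RW=1 US=1 PS=0]
  L2: frame=0x3F idx=1 entry=0x41087 [P=1 RW=1 US=1 PS=1]
  → PA=0x41BB9 (huge @L2)  (3 entries read)

Entries read for #3: 3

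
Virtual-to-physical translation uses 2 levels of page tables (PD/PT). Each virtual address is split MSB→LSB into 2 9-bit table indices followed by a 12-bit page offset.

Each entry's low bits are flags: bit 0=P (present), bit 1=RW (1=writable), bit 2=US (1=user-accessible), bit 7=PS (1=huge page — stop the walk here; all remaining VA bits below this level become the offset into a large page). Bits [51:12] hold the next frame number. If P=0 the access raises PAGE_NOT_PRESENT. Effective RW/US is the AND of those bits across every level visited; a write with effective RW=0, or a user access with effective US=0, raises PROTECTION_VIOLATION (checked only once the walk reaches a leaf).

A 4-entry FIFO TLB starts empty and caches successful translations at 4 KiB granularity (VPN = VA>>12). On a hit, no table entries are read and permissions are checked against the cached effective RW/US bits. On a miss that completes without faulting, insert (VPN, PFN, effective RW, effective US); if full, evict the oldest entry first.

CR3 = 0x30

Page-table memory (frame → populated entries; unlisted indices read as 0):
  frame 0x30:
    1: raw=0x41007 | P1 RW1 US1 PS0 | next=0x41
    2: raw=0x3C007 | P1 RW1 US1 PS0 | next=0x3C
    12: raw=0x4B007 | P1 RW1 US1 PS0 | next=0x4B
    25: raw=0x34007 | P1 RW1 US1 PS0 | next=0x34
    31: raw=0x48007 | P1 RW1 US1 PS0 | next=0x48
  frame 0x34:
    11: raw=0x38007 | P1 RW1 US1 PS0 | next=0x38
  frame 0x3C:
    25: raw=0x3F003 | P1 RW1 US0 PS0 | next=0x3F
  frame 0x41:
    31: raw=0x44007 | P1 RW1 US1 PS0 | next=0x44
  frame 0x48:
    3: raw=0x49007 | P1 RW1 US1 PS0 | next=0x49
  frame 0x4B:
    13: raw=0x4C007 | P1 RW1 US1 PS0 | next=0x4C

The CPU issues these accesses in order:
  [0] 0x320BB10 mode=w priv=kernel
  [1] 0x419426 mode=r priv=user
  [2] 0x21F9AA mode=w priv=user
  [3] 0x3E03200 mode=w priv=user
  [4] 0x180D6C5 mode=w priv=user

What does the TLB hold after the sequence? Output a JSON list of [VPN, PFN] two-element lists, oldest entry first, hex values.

Per-access translation:
#0 VA=0x320BB10 (w,kernel):
  lvl0: tbl 0x30, slot 25 ⇒ 0x34007 (P1/RW1/US1/PS0)
  lvl1: tbl 0x34, slot 11 ⇒ 0x38007 (P1/RW1/US1/PS0)
  ✓ 0x38B10  — 2 lookups
#1 VA=0x419426 (r,user):
  lvl0: tbl 0x30, slot 2 ⇒ 0x3C007 (P1/RW1/US1/PS0)
  lvl1: tbl 0x3C, slot 25 ⇒ 0x3F003 (P1/RW1/US0/PS0)
  ✗ PROTECTION_VIOLATION  [2 reads]
#2 VA=0x21F9AA (w,user):
  lvl0: tbl 0x30, slot 1 ⇒ 0x41007 (P1/RW1/US1/PS0)
  lvl1: tbl 0x41, slot 31 ⇒ 0x44007 (P1/RW1/US1/PS0)
  ✓ 0x449AA  — 2 lookups
#3 VA=0x3E03200 (w,user):
  lvl0: tbl 0x30, slot 31 ⇒ 0x48007 (P1/RW1/US1/PS0)
  lvl1: tbl 0x48, slot 3 ⇒ 0x49007 (P1/RW1/US1/PS0)
  ✓ 0x49200  — 2 lookups
#4 VA=0x180D6C5 (w,user):
  lvl0: tbl 0x30, slot 12 ⇒ 0x4B007 (P1/RW1/US1/PS0)
  lvl1: tbl 0x4B, slot 13 ⇒ 0x4C007 (P1/RW1/US1/PS0)
  ✓ 0x4C6C5  — 2 lookups

TLB: [["0x320B", "0x38"], ["0x21F", "0x44"], ["0x3E03", "0x49"], ["0x180D", "0x4C"]]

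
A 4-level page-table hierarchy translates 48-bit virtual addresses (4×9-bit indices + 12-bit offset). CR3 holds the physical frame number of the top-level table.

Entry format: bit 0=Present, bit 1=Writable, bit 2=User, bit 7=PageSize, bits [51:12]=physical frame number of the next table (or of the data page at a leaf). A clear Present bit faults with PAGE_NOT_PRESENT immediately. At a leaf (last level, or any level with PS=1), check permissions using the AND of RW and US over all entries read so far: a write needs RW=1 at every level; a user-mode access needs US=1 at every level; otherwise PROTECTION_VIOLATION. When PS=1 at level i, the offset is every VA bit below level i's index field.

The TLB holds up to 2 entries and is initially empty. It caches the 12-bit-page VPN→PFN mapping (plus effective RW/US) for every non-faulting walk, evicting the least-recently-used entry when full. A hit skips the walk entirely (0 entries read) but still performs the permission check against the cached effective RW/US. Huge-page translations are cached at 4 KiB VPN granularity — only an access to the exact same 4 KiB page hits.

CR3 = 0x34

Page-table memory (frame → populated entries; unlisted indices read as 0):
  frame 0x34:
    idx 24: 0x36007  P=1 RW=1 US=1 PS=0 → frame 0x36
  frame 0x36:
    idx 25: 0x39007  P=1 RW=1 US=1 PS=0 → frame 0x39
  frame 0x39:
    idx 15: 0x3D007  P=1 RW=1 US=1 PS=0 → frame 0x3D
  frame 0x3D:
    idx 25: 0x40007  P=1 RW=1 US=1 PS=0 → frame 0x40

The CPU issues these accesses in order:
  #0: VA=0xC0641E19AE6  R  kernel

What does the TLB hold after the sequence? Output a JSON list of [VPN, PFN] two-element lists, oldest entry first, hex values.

Trace:
#0 VA=0xC0641E19AE6 (r,kernel):
  L0 @0x34[24] → 0x36007  P=1,RW=1,US=1,PS=0
  L1 @0x36[25] → 0x39007  P=1,RW=1,US=1,PS=0
  L2 @0x39[15] → 0x3D007  P=1,RW=1,US=1,PS=0
  L3 @0x3D[25] → 0x40007  P=1,RW=1,US=1,PS=0
  ✓ 0x40AE6  — 4 lookups

TLB: [["0xC0641E19", "0x40"]]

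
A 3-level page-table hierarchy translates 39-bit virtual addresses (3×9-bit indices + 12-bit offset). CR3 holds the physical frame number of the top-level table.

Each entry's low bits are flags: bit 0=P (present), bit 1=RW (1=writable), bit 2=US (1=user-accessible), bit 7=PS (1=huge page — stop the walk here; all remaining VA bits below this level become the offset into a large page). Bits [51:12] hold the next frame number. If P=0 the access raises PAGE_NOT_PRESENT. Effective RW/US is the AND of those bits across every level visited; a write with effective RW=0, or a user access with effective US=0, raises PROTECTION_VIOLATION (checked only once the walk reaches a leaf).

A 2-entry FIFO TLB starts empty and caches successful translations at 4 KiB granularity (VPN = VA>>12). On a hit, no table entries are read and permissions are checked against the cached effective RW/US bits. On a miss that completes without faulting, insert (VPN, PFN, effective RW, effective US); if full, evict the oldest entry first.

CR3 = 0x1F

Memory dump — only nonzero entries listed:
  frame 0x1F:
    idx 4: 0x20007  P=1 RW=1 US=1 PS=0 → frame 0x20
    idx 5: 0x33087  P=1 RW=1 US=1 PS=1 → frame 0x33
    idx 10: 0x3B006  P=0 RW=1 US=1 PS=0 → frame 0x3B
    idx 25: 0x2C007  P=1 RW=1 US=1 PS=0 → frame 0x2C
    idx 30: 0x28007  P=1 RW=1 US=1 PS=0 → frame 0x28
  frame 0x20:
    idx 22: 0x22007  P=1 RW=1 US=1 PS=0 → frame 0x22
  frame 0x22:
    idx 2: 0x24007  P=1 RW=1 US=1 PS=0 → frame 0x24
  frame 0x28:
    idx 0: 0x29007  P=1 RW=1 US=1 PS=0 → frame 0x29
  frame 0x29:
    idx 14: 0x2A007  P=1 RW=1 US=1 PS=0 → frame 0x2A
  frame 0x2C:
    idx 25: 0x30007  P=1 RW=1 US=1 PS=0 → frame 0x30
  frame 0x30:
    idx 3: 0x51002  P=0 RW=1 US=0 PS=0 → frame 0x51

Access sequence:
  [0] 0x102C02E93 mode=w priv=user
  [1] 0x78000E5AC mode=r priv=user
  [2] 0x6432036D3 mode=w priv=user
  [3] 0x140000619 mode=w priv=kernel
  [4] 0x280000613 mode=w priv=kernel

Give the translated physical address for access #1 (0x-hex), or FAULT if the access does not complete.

Per-access translation:
#0 VA=0x102C02E93 (w,user):
  lvl0: tbl 0x1F, slot 4 ⇒ 0x20007 (P1/RW1/US1/PS0)
  lvl1: tbl 0x20, slot 22 ⇒ 0x22007 (P1/RW1/US1/PS0)
  lvl2: tbl 0x22, slot 2 ⇒ 0x24007 (P1/RW1/US1/PS0)
  ⇒ phys 0x24E93  [3 reads]
#1 VA=0x78000E5AC (r,user):
  lvl0: tbl 0x1F, slot 30 ⇒ 0x28007 (P1/RW1/US1/PS0)
  lvl1: tbl 0x28, slot 0 ⇒ 0x29007 (P1/RW1/US1/PS0)
  lvl2: tbl 0x29, slot 14 ⇒ 0x2A007 (P1/RW1/US1/PS0)
  ⇒ phys 0x2A5AC  [3 reads]
#2 VA=0x6432036D3 (w,user):
  lvl0: tbl 0x1F, slot 25 ⇒ 0x2C007 (P1/RW1/US1/PS0)
  lvl1: tbl 0x2C, slot 25 ⇒ 0x30007 (P1/RW1/US1/PS0)
  lvl2: tbl 0x30, slot 3 ⇒ 0x51002 (P0/RW1/US0/PS0)
  ⇒ fault: PAGE_NOT_PRESENT  — 3 lookups
#3 VA=0x140000619 (w,kernel):
  lvl0: tbl 0x1F, slot 5 ⇒ 0x33087 (P1/RW1/US1/PS1)
  ⇒ phys 0x33619 (huge @L0)  [1 reads]
#4 VA=0x280000613 (w,kernel):
  lvl0: tbl 0x1F, slot 10 ⇒ 0x3B006 (P0/RW1/US1/PS0)
  ⇒ fault: PAGE_NOT_PRESENT  — 1 lookups

Access #1 PA: 0x2A5AC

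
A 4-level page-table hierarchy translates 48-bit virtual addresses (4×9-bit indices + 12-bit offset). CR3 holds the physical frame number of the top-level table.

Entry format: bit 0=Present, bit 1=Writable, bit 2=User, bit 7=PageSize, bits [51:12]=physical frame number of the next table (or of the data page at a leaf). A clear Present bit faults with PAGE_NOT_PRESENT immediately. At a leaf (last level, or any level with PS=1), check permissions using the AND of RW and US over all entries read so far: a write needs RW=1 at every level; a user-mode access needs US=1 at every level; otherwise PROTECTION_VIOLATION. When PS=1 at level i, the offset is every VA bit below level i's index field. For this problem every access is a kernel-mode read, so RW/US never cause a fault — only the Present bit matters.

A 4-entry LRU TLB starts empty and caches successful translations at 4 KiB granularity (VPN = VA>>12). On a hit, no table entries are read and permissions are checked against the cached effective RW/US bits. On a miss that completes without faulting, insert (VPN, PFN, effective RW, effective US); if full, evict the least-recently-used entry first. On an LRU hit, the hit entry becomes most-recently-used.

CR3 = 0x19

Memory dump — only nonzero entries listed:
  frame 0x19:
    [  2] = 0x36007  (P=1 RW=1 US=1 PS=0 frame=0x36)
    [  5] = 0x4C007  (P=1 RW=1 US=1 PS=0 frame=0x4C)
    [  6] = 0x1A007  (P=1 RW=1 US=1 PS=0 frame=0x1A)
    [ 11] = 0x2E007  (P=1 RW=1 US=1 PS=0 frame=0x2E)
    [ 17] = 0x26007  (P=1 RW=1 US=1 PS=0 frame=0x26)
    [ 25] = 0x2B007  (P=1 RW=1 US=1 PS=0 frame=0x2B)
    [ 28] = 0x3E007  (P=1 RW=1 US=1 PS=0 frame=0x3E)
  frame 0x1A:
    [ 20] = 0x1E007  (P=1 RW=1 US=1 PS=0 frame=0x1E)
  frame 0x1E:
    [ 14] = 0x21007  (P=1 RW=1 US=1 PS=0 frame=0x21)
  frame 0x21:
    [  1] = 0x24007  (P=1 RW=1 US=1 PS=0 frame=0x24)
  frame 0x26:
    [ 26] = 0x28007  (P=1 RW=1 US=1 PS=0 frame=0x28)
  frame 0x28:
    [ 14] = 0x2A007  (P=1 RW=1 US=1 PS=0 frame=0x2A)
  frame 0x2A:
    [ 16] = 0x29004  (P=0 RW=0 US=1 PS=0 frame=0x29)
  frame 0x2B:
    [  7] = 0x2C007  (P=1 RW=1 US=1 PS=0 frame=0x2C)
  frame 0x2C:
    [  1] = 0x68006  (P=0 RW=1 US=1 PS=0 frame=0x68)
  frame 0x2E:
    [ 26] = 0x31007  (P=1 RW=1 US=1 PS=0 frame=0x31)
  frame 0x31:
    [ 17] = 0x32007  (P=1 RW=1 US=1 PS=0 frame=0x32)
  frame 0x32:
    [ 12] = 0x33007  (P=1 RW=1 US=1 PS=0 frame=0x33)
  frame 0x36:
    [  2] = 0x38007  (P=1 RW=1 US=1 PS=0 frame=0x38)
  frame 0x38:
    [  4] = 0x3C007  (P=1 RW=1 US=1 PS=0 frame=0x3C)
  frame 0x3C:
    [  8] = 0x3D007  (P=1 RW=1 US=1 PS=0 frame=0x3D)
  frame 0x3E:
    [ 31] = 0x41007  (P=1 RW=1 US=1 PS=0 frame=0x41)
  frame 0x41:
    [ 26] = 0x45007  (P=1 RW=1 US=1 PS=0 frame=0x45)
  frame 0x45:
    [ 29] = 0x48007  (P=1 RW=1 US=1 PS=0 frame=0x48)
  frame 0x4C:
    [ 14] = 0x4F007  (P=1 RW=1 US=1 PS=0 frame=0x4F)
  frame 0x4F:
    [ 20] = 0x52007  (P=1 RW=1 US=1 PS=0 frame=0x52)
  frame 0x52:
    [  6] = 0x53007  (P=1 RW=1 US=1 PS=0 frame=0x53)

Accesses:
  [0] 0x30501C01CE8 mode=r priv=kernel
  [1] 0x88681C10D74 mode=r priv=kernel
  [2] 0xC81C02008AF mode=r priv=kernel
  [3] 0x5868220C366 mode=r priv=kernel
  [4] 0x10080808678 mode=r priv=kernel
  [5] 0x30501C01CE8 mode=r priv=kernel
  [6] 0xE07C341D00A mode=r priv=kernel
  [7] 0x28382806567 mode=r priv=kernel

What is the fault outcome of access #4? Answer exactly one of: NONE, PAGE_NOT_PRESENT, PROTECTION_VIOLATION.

Walk each access:
#0 VA=0x30501C01CE8 (r,kernel):
  [0] read 0x19 idx=6: raw=0x1A007 flags P=1 W=1 U=1 S=0
  [1] read 0x1A idx=20: raw=0x1E007 flags P=1 W=1 U=1 S=0
  [2] read 0x1E idx=14: raw=0x21007 flags P=1 W=1 U=1 S=0
  [3] read 0x21 idx=1: raw=0x24007 flags P=1 W=1 U=1 S=0
  → PA=0x24CE8  (4 entries read)
#1 VA=0x88681C10D74 (r,kernel):
  [0] read 0x19 idx=17: raw=0x26007 flags P=1 W=1 U=1 S=0
  [1] read 0x26 idx=26: raw=0x28007 flags P=1 W=1 U=1 S=0
  [2] read 0x28 idx=14: raw=0x2A007 flags P=1 W=1 U=1 S=0
  [3] read 0x2A idx=16: raw=0x29004 flags P=0 W=0 U=1 S=0
  → PAGE_NOT_PRESENT  (4 entries read)
#2 VA=0xC81C02008AF (r,kernel):
  [0] read 0x19 idx=25: raw=0x2B007 flags P=1 W=1 U=1 S=0
  [1] read 0x2B idx=7: raw=0x2C007 flags P=1 W=1 U=1 S=0
  [2] read 0x2C idx=1: raw=0x68006 flags P=0 W=1 U=1 S=0
  → PAGE_NOT_PRESENT  (3 entries read)
#3 VA=0x5868220C366 (r,kernel):
  [0] read 0x19 idx=11: raw=0x2E007 flags P=1 W=1 U=1 S=0
  [1] read 0x2E idx=26: raw=0x31007 flags P=1 W=1 U=1 S=0
  [2] read 0x31 idx=17: raw=0x32007 flags P=1 W=1 U=1 S=0
  [3] read 0x32 idx=12: raw=0x33007 flags P=1 W=1 U=1 S=0
  → PA=0x33366  (4 entries read)
#4 VA=0x10080808678 (r,kernel):
  [0] read 0x19 idx=2: raw=0x36007 flags P=1 W=1 U=1 S=0
  [1] read 0x36 idx=2: raw=0x38007 flags P=1 W=1 U=1 S=0
  [2] read 0x38 idx=4: raw=0x3C007 flags P=1 W=1 U=1 S=0
  [3] read 0x3C idx=8: raw=0x3D007 flags P=1 W=1 U=1 S=0
  → PA=0x3D678  (4 entries read)
#5 VA=0x30501C01CE8 (r,kernel):
  TLB hit vpn=0x30501C01 → PA=0x24CE8
#6 VA=0xE07C341D00A (r,kernel):
  [0] read 0x19 idx=28: raw=0x3E007 flags P=1 W=1 U=1 S=0
  [1] read 0x3E idx=31: raw=0x41007 flags P=1 W=1 U=1 S=0
  [2] read 0x41 idx=26: raw=0x45007 flags P=1 W=1 U=1 S=0
  [3] read 0x45 idx=29: raw=0x48007 flags P=1 W=1 U=1 S=0
  → PA=0x4800A  (4 entries read)
#7 VA=0x28382806567 (r,kernel):
  [0] read 0x19 idx=5: raw=0x4C007 flags P=1 W=1 U=1 S=0
  [1] read 0x4C idx=14: raw=0x4F007 flags P=1 W=1 U=1 S=0
  [2] read 0x4F idx=20: raw=0x52007 flags P=1 W=1 U=1 S=0
  [3] read 0x52 idx=6: raw=0x53007 flags P=1 W=1 U=1 S=0
  → PA=0x53567  (4 entries read)

Access #4 fault: NONE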